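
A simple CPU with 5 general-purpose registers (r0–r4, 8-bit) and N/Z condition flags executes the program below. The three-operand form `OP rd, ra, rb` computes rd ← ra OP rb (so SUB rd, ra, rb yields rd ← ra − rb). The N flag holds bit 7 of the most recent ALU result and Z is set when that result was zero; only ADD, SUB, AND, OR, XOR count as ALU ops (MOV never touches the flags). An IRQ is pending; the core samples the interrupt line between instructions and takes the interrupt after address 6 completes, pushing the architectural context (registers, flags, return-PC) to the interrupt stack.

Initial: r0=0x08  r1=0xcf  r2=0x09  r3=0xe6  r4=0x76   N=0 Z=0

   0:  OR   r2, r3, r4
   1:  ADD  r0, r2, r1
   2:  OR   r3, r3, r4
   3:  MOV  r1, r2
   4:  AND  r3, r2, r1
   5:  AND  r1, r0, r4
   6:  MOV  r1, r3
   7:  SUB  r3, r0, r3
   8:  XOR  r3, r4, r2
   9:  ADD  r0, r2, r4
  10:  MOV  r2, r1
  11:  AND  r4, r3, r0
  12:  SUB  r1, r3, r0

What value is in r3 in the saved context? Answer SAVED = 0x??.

SAVED = 0xf6

after  0: r0=0x08 r1=0xcf r2=0xf6 r3=0xe6 r4=0x76  N=1 Z=0
after  1: r0=0xc5 r1=0xcf r2=0xf6 r3=0xe6 r4=0x76  N=1 Z=0
after  2: r0=0xc5 r1=0xcf r2=0xf6 r3=0xf6 r4=0x76  N=1 Z=0
after  3: r0=0xc5 r1=0xf6 r2=0xf6 r3=0xf6 r4=0x76  N=1 Z=0
after  4: r0=0xc5 r1=0xf6 r2=0xf6 r3=0xf6 r4=0x76  N=1 Z=0
after  5: r0=0xc5 r1=0x44 r2=0xf6 r3=0xf6 r4=0x76  N=0 Z=0
after  6: r0=0xc5 r1=0xf6 r2=0xf6 r3=0xf6 r4=0x76  N=0 Z=0
-- IRQ taken; context saved, return-PC = 7 --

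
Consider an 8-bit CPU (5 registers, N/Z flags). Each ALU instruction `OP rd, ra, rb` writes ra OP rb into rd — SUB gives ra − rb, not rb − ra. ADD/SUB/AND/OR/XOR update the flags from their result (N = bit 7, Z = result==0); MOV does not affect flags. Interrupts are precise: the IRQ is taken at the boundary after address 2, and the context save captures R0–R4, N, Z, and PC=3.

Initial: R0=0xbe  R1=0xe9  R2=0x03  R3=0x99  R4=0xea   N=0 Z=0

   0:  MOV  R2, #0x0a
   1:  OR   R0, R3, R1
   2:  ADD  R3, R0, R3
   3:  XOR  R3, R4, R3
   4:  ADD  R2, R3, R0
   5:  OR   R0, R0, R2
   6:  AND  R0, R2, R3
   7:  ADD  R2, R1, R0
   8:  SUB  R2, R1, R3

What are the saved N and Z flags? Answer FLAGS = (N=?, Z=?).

FLAGS = (N=1, Z=0)

after  0: R0=0xbe R1=0xe9 R2=0x0a R3=0x99 R4=0xea  N=0 Z=0
after  1: R0=0xf9 R1=0xe9 R2=0x0a R3=0x99 R4=0xea  N=1 Z=0
after  2: R0=0xf9 R1=0xe9 R2=0x0a R3=0x92 R4=0xea  N=1 Z=0
-- IRQ taken; context saved, return-PC = 3 --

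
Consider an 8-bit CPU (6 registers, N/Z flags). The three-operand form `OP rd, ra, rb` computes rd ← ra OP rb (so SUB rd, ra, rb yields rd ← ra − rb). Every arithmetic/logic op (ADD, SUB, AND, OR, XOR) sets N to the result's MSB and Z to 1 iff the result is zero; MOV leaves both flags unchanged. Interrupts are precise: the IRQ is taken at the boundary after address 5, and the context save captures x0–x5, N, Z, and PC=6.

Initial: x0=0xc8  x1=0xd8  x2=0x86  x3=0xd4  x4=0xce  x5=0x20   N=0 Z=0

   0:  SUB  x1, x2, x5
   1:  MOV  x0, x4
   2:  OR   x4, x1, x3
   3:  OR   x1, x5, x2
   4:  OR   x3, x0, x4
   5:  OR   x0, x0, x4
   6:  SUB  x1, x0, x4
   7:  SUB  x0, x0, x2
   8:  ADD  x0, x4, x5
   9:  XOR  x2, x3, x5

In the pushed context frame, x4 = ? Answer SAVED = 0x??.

after  0: x0=0xc8 x1=0x66 x2=0x86 x3=0xd4 x4=0xce x5=0x20  N=0 Z=0
after  1: x0=0xce x1=0x66 x2=0x86 x3=0xd4 x4=0xce x5=0x20  N=0 Z=0
after  2: x0=0xce x1=0x66 x2=0x86 x3=0xd4 x4=0xf6 x5=0x20  N=1 Z=0
after  3: x0=0xce x1=0xa6 x2=0x86 x3=0xd4 x4=0xf6 x5=0x20  N=1 Z=0
after  4: x0=0xce x1=0xa6 x2=0x86 x3=0xfe x4=0xf6 x5=0x20  N=1 Z=0
after  5: x0=0xfe x1=0xa6 x2=0x86 x3=0xfe x4=0xf6 x5=0x20  N=1 Z=0
-- IRQ taken; context saved, return-PC = 6 --

SAVED = 0xf6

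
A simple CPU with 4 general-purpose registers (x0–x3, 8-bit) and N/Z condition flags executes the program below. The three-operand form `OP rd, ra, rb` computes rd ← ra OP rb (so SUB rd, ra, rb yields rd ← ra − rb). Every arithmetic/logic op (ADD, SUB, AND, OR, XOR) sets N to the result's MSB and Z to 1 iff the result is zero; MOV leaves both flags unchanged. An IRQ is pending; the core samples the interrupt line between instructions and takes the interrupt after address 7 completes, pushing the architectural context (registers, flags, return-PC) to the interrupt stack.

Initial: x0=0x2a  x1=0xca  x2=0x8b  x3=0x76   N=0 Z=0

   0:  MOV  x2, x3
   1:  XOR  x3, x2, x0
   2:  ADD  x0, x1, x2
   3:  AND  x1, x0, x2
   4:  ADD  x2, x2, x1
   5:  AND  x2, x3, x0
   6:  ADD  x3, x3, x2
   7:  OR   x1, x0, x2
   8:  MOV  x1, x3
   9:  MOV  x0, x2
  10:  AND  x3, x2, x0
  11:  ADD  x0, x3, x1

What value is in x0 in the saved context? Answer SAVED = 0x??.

after  0: x0=0x2a x1=0xca x2=0x76 x3=0x76  N=0 Z=0
after  1: x0=0x2a x1=0xca x2=0x76 x3=0x5c  N=0 Z=0
after  2: x0=0x40 x1=0xca x2=0x76 x3=0x5c  N=0 Z=0
after  3: x0=0x40 x1=0x40 x2=0x76 x3=0x5c  N=0 Z=0
after  4: x0=0x40 x1=0x40 x2=0xb6 x3=0x5c  N=1 Z=0
after  5: x0=0x40 x1=0x40 x2=0x40 x3=0x5c  N=0 Z=0
after  6: x0=0x40 x1=0x40 x2=0x40 x3=0x9c  N=1 Z=0
after  7: x0=0x40 x1=0x40 x2=0x40 x3=0x9c  N=0 Z=0
-- IRQ taken; context saved, return-PC = 8 --

SAVED = 0x40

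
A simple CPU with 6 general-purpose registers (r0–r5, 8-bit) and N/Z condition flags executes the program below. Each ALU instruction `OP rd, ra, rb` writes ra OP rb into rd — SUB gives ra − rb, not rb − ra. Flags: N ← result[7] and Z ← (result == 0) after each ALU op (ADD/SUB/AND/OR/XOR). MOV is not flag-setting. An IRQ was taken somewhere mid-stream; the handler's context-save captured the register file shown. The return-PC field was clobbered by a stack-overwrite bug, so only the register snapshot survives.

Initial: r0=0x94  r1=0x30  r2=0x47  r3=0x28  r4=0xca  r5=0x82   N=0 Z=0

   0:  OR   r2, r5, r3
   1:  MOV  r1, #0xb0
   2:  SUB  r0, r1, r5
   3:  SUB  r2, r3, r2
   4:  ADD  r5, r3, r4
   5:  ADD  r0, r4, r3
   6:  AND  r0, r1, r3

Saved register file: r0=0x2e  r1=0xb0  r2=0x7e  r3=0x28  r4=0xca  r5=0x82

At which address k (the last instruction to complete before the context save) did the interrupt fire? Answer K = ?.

K = 3

after  0: r0=0x94 r1=0x30 r2=0xaa r3=0x28 r4=0xca r5=0x82  N=1 Z=0
after  1: r0=0x94 r1=0xb0 r2=0xaa r3=0x28 r4=0xca r5=0x82  N=1 Z=0
after  2: r0=0x2e r1=0xb0 r2=0xaa r3=0x28 r4=0xca r5=0x82  N=0 Z=0
after  3: r0=0x2e r1=0xb0 r2=0x7e r3=0x28 r4=0xca r5=0x82  N=0 Z=0
-- IRQ taken; context saved, return-PC = 4 --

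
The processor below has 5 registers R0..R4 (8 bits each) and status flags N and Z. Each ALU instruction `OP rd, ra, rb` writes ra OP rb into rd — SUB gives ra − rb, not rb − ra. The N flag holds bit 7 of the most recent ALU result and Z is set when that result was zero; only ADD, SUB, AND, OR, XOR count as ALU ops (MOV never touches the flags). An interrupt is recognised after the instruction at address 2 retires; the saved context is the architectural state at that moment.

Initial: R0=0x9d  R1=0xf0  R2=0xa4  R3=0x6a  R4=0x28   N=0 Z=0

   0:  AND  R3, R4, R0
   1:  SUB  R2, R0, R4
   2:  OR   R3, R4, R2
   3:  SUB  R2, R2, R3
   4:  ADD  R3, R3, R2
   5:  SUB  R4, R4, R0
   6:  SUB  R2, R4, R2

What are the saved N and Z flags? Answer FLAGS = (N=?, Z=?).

FLAGS = (N=0, Z=0)

after  0: R0=0x9d R1=0xf0 R2=0xa4 R3=0x08 R4=0x28  N=0 Z=0
after  1: R0=0x9d R1=0xf0 R2=0x75 R3=0x08 R4=0x28  N=0 Z=0
after  2: R0=0x9d R1=0xf0 R2=0x75 R3=0x7d R4=0x28  N=0 Z=0
-- IRQ taken; context saved, return-PC = 3 --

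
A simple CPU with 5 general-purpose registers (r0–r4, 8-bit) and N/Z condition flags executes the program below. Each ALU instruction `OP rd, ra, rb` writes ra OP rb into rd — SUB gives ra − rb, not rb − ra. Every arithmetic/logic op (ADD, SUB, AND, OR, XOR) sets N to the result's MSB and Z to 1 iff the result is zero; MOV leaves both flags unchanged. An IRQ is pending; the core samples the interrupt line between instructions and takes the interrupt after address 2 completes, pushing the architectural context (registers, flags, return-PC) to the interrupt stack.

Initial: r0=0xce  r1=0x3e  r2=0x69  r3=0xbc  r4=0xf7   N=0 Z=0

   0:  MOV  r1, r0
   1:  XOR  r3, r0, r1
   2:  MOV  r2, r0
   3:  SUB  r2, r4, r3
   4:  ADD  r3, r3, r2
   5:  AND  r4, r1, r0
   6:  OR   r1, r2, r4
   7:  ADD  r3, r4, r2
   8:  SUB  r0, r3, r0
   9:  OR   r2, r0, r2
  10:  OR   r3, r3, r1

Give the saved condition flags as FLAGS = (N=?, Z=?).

after  0: r0=0xce r1=0xce r2=0x69 r3=0xbc r4=0xf7  N=0 Z=0
after  1: r0=0xce r1=0xce r2=0x69 r3=0x00 r4=0xf7  N=0 Z=1
after  2: r0=0xce r1=0xce r2=0xce r3=0x00 r4=0xf7  N=0 Z=1
-- IRQ taken; context saved, return-PC = 3 --

FLAGS = (N=0, Z=1)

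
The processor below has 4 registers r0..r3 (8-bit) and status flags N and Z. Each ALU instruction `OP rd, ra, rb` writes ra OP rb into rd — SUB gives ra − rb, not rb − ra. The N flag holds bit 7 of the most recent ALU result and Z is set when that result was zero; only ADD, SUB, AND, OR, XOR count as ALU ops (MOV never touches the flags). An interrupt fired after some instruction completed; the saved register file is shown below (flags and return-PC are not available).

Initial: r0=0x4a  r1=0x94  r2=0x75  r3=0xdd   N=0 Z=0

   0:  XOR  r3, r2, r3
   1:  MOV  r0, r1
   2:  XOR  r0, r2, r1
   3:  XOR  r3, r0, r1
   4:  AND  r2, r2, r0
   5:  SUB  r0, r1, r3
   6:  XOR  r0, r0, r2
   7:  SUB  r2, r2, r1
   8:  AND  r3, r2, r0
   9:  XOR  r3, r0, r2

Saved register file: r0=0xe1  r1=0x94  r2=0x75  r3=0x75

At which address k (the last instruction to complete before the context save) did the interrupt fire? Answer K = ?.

K = 3

after  0: r0=0x4a r1=0x94 r2=0x75 r3=0xa8  N=1 Z=0
after  1: r0=0x94 r1=0x94 r2=0x75 r3=0xa8  N=1 Z=0
after  2: r0=0xe1 r1=0x94 r2=0x75 r3=0xa8  N=1 Z=0
after  3: r0=0xe1 r1=0x94 r2=0x75 r3=0x75  N=0 Z=0
-- IRQ taken; context saved, return-PC = 4 --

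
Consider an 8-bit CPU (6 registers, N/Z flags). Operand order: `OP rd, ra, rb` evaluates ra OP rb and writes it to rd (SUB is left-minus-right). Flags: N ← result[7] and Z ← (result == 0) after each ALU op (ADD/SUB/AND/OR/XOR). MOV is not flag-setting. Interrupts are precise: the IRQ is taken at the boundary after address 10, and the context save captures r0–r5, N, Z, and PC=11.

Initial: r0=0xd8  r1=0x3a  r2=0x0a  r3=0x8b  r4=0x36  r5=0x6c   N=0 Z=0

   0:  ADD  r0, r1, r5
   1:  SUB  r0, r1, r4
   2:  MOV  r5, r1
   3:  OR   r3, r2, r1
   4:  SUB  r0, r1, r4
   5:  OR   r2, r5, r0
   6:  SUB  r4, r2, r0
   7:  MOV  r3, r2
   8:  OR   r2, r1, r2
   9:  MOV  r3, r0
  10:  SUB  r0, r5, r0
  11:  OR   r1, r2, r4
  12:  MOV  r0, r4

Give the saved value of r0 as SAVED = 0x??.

after  0: r0=0xa6 r1=0x3a r2=0x0a r3=0x8b r4=0x36 r5=0x6c  N=1 Z=0
after  1: r0=0x04 r1=0x3a r2=0x0a r3=0x8b r4=0x36 r5=0x6c  N=0 Z=0
after  2: r0=0x04 r1=0x3a r2=0x0a r3=0x8b r4=0x36 r5=0x3a  N=0 Z=0
after  3: r0=0x04 r1=0x3a r2=0x0a r3=0x3a r4=0x36 r5=0x3a  N=0 Z=0
after  4: r0=0x04 r1=0x3a r2=0x0a r3=0x3a r4=0x36 r5=0x3a  N=0 Z=0
after  5: r0=0x04 r1=0x3a r2=0x3e r3=0x3a r4=0x36 r5=0x3a  N=0 Z=0
after  6: r0=0x04 r1=0x3a r2=0x3e r3=0x3a r4=0x3a r5=0x3a  N=0 Z=0
after  7: r0=0x04 r1=0x3a r2=0x3e r3=0x3e r4=0x3a r5=0x3a  N=0 Z=0
after  8: r0=0x04 r1=0x3a r2=0x3e r3=0x3e r4=0x3a r5=0x3a  N=0 Z=0
after  9: r0=0x04 r1=0x3a r2=0x3e r3=0x04 r4=0x3a r5=0x3a  N=0 Z=0
after 10: r0=0x36 r1=0x3a r2=0x3e r3=0x04 r4=0x3a r5=0x3a  N=0 Z=0
-- IRQ taken; context saved, return-PC = 11 --

SAVED = 0x36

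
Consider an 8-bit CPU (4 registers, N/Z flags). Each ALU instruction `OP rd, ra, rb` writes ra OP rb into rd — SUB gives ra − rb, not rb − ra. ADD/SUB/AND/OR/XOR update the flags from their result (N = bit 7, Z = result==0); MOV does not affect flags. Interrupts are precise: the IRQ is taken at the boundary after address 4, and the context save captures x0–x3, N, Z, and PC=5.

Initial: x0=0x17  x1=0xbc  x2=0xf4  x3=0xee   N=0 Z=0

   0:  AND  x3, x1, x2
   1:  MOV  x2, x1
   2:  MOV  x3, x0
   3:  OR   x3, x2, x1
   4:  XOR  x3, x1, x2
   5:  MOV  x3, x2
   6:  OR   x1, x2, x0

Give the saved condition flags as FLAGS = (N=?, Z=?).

after  0: x0=0x17 x1=0xbc x2=0xf4 x3=0xb4  N=1 Z=0
after  1: x0=0x17 x1=0xbc x2=0xbc x3=0xb4  N=1 Z=0
after  2: x0=0x17 x1=0xbc x2=0xbc x3=0x17  N=1 Z=0
after  3: x0=0x17 x1=0xbc x2=0xbc x3=0xbc  N=1 Z=0
after  4: x0=0x17 x1=0xbc x2=0xbc x3=0x00  N=0 Z=1
-- IRQ taken; context saved, return-PC = 5 --

FLAGS = (N=0, Z=1)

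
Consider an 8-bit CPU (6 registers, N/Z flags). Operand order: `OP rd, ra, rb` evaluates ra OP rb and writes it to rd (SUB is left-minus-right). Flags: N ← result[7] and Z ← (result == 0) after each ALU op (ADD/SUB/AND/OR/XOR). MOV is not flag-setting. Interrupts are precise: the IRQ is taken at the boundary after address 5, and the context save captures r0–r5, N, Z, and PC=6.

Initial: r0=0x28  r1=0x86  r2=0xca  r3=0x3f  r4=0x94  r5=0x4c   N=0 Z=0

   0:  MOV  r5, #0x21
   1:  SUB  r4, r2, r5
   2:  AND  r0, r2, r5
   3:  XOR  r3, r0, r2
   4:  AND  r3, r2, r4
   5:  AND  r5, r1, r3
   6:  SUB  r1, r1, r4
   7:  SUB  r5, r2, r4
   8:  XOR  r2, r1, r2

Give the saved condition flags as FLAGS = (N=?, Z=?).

FLAGS = (N=1, Z=0)

after  0: r0=0x28 r1=0x86 r2=0xca r3=0x3f r4=0x94 r5=0x21  N=0 Z=0
after  1: r0=0x28 r1=0x86 r2=0xca r3=0x3f r4=0xa9 r5=0x21  N=1 Z=0
after  2: r0=0x00 r1=0x86 r2=0xca r3=0x3f r4=0xa9 r5=0x21  N=0 Z=1
after  3: r0=0x00 r1=0x86 r2=0xca r3=0xca r4=0xa9 r5=0x21  N=1 Z=0
after  4: r0=0x00 r1=0x86 r2=0xca r3=0x88 r4=0xa9 r5=0x21  N=1 Z=0
after  5: r0=0x00 r1=0x86 r2=0xca r3=0x88 r4=0xa9 r5=0x80  N=1 Z=0
-- IRQ taken; context saved, return-PC = 6 --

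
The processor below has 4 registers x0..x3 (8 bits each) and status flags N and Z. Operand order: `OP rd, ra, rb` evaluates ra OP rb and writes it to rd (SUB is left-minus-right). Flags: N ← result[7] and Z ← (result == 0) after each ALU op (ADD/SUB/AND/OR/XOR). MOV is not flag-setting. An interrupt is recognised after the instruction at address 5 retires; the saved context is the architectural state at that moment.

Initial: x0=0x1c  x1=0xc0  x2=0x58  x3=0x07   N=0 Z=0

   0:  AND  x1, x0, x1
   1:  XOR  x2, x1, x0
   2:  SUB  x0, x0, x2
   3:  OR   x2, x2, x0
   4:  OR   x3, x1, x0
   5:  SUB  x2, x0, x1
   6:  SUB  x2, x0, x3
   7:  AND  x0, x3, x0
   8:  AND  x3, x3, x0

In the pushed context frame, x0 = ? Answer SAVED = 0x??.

SAVED = 0x00

after  0: x0=0x1c x1=0x00 x2=0x58 x3=0x07  N=0 Z=1
after  1: x0=0x1c x1=0x00 x2=0x1c x3=0x07  N=0 Z=0
after  2: x0=0x00 x1=0x00 x2=0x1c x3=0x07  N=0 Z=1
after  3: x0=0x00 x1=0x00 x2=0x1c x3=0x07  N=0 Z=0
after  4: x0=0x00 x1=0x00 x2=0x1c x3=0x00  N=0 Z=1
after  5: x0=0x00 x1=0x00 x2=0x00 x3=0x00  N=0 Z=1
-- IRQ taken; context saved, return-PC = 6 --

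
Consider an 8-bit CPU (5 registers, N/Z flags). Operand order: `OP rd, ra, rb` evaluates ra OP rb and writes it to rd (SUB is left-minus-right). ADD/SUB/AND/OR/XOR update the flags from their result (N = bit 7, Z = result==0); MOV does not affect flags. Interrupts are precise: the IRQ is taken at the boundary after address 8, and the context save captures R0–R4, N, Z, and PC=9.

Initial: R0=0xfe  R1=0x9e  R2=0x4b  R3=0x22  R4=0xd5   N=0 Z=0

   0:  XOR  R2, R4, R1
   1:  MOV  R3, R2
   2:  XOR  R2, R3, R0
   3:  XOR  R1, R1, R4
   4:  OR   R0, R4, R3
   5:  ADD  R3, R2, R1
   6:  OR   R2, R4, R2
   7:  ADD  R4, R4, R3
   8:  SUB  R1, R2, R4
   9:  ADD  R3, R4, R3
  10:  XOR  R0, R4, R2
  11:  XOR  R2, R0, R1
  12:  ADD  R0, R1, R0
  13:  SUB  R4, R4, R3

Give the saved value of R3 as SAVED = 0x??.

SAVED = 0x00

after  0: R0=0xfe R1=0x9e R2=0x4b R3=0x22 R4=0xd5  N=0 Z=0
after  1: R0=0xfe R1=0x9e R2=0x4b R3=0x4b R4=0xd5  N=0 Z=0
after  2: R0=0xfe R1=0x9e R2=0xb5 R3=0x4b R4=0xd5  N=1 Z=0
after  3: R0=0xfe R1=0x4b R2=0xb5 R3=0x4b R4=0xd5  N=0 Z=0
after  4: R0=0xdf R1=0x4b R2=0xb5 R3=0x4b R4=0xd5  N=1 Z=0
after  5: R0=0xdf R1=0x4b R2=0xb5 R3=0x00 R4=0xd5  N=0 Z=1
after  6: R0=0xdf R1=0x4b R2=0xf5 R3=0x00 R4=0xd5  N=1 Z=0
after  7: R0=0xdf R1=0x4b R2=0xf5 R3=0x00 R4=0xd5  N=1 Z=0
after  8: R0=0xdf R1=0x20 R2=0xf5 R3=0x00 R4=0xd5  N=0 Z=0
-- IRQ taken; context saved, return-PC = 9 --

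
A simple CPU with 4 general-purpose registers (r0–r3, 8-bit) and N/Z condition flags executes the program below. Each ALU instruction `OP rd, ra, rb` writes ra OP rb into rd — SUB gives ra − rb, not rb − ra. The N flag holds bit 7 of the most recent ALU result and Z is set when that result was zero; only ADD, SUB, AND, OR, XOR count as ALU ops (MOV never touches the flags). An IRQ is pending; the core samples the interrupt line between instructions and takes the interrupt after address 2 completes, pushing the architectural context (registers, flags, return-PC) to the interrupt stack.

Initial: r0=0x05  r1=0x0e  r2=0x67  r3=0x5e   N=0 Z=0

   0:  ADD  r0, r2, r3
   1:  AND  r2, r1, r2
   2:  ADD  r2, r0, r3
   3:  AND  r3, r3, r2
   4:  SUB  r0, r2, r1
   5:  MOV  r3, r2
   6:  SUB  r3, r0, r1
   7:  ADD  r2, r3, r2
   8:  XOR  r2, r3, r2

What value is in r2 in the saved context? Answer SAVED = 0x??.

after  0: r0=0xc5 r1=0x0e r2=0x67 r3=0x5e  N=1 Z=0
after  1: r0=0xc5 r1=0x0e r2=0x06 r3=0x5e  N=0 Z=0
after  2: r0=0xc5 r1=0x0e r2=0x23 r3=0x5e  N=0 Z=0
-- IRQ taken; context saved, return-PC = 3 --

SAVED = 0x23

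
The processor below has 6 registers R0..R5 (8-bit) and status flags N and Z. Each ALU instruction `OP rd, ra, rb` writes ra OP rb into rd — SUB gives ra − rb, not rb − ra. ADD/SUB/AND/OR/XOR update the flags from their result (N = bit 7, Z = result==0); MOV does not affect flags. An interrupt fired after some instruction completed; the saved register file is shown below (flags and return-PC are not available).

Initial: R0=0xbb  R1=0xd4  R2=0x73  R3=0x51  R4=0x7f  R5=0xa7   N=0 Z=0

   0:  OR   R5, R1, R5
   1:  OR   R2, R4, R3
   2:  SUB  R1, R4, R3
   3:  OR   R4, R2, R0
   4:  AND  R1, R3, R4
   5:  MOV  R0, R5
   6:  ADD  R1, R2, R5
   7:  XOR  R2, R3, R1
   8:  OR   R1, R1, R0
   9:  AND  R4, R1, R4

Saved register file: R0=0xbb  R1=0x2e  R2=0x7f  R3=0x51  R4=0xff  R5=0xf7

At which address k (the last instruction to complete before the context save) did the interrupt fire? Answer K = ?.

after  0: R0=0xbb R1=0xd4 R2=0x73 R3=0x51 R4=0x7f R5=0xf7  N=1 Z=0
after  1: R0=0xbb R1=0xd4 R2=0x7f R3=0x51 R4=0x7f R5=0xf7  N=0 Z=0
after  2: R0=0xbb R1=0x2e R2=0x7f R3=0x51 R4=0x7f R5=0xf7  N=0 Z=0
after  3: R0=0xbb R1=0x2e R2=0x7f R3=0x51 R4=0xff R5=0xf7  N=1 Z=0
-- IRQ taken; context saved, return-PC = 4 --

K = 3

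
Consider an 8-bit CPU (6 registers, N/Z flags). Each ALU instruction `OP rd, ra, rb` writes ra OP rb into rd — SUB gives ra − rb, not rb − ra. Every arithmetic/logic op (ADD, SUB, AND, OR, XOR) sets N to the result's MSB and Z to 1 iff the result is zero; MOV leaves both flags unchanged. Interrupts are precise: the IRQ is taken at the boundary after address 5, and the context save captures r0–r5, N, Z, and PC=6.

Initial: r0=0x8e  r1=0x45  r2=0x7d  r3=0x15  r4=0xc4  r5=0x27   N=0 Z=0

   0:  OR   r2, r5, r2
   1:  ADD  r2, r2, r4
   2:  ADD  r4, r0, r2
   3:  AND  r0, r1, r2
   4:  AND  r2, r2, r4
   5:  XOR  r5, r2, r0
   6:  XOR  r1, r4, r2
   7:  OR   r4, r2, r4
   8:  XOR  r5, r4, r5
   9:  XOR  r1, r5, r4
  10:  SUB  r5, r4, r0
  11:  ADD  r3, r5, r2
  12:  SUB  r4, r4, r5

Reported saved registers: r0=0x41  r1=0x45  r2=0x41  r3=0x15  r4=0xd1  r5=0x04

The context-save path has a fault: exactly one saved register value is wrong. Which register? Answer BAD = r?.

after  0: r0=0x8e r1=0x45 r2=0x7f r3=0x15 r4=0xc4 r5=0x27  N=0 Z=0
after  1: r0=0x8e r1=0x45 r2=0x43 r3=0x15 r4=0xc4 r5=0x27  N=0 Z=0
after  2: r0=0x8e r1=0x45 r2=0x43 r3=0x15 r4=0xd1 r5=0x27  N=1 Z=0
after  3: r0=0x41 r1=0x45 r2=0x43 r3=0x15 r4=0xd1 r5=0x27  N=0 Z=0
after  4: r0=0x41 r1=0x45 r2=0x41 r3=0x15 r4=0xd1 r5=0x27  N=0 Z=0
after  5: r0=0x41 r1=0x45 r2=0x41 r3=0x15 r4=0xd1 r5=0x00  N=0 Z=1
-- IRQ taken; context saved, return-PC = 6 --
mismatch: r5: reported 0x04 vs actual 0x00

BAD = r5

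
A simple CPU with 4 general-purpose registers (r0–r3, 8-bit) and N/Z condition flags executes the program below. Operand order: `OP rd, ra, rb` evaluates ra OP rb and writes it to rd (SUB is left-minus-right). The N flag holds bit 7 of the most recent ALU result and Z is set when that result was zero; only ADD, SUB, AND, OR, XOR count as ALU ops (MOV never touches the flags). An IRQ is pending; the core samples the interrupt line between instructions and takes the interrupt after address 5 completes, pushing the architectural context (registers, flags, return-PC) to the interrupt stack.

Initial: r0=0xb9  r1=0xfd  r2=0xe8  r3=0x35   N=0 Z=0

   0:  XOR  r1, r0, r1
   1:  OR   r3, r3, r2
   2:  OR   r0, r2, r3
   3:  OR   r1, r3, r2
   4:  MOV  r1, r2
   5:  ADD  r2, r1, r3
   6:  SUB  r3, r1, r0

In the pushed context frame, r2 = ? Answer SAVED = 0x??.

after  0: r0=0xb9 r1=0x44 r2=0xe8 r3=0x35  N=0 Z=0
after  1: r0=0xb9 r1=0x44 r2=0xe8 r3=0xfd  N=1 Z=0
after  2: r0=0xfd r1=0x44 r2=0xe8 r3=0xfd  N=1 Z=0
after  3: r0=0xfd r1=0xfd r2=0xe8 r3=0xfd  N=1 Z=0
after  4: r0=0xfd r1=0xe8 r2=0xe8 r3=0xfd  N=1 Z=0
after  5: r0=0xfd r1=0xe8 r2=0xe5 r3=0xfd  N=1 Z=0
-- IRQ taken; context saved, return-PC = 6 --

SAVED = 0xe5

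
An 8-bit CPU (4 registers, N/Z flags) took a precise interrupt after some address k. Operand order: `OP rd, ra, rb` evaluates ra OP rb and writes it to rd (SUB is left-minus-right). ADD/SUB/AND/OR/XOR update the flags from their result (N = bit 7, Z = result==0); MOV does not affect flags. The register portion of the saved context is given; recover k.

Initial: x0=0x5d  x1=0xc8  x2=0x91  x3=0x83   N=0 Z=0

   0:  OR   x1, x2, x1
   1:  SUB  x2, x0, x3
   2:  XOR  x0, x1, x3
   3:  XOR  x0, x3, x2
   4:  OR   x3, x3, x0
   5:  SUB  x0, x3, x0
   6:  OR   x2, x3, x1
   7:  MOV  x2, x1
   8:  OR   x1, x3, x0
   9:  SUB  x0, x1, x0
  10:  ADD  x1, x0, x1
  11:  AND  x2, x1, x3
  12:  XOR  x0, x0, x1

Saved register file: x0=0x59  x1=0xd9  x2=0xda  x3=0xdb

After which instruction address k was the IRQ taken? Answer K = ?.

after  0: x0=0x5d x1=0xd9 x2=0x91 x3=0x83  N=1 Z=0
after  1: x0=0x5d x1=0xd9 x2=0xda x3=0x83  N=1 Z=0
after  2: x0=0x5a x1=0xd9 x2=0xda x3=0x83  N=0 Z=0
after  3: x0=0x59 x1=0xd9 x2=0xda x3=0x83  N=0 Z=0
after  4: x0=0x59 x1=0xd9 x2=0xda x3=0xdb  N=1 Z=0
-- IRQ taken; context saved, return-PC = 5 --

K = 4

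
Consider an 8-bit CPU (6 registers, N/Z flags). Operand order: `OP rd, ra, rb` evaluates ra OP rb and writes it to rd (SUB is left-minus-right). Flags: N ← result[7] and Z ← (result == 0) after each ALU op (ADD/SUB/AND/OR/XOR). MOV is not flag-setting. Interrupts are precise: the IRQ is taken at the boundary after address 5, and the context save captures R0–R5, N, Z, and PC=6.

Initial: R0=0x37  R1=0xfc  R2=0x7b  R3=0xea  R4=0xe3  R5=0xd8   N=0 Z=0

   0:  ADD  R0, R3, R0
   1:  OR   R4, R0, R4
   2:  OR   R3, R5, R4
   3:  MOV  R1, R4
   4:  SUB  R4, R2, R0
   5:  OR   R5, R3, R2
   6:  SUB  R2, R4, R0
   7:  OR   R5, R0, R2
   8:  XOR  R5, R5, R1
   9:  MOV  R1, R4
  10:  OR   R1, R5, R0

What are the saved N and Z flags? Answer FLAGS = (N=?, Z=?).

after  0: R0=0x21 R1=0xfc R2=0x7b R3=0xea R4=0xe3 R5=0xd8  N=0 Z=0
after  1: R0=0x21 R1=0xfc R2=0x7b R3=0xea R4=0xe3 R5=0xd8  N=1 Z=0
after  2: R0=0x21 R1=0xfc R2=0x7b R3=0xfb R4=0xe3 R5=0xd8  N=1 Z=0
after  3: R0=0x21 R1=0xe3 R2=0x7b R3=0xfb R4=0xe3 R5=0xd8  N=1 Z=0
after  4: R0=0x21 R1=0xe3 R2=0x7b R3=0xfb R4=0x5a R5=0xd8  N=0 Z=0
after  5: R0=0x21 R1=0xe3 R2=0x7b R3=0xfb R4=0x5a R5=0xfb  N=1 Z=0
-- IRQ taken; context saved, return-PC = 6 --

FLAGS = (N=1, Z=0)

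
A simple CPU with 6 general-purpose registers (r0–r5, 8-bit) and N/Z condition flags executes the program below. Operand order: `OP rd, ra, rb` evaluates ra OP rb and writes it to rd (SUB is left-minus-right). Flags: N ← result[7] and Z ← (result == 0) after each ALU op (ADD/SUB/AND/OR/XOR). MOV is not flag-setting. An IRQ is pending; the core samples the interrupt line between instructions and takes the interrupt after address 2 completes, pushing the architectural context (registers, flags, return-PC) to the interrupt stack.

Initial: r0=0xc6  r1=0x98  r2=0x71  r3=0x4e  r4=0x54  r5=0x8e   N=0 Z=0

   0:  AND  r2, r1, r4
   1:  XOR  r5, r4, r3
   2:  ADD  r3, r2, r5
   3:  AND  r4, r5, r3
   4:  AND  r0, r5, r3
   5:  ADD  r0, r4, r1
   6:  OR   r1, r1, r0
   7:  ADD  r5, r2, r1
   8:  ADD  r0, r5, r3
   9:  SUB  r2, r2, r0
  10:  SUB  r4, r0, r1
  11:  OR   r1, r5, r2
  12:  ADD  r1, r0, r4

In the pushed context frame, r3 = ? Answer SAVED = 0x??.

SAVED = 0x2a

after  0: r0=0xc6 r1=0x98 r2=0x10 r3=0x4e r4=0x54 r5=0x8e  N=0 Z=0
after  1: r0=0xc6 r1=0x98 r2=0x10 r3=0x4e r4=0x54 r5=0x1a  N=0 Z=0
after  2: r0=0xc6 r1=0x98 r2=0x10 r3=0x2a r4=0x54 r5=0x1a  N=0 Z=0
-- IRQ taken; context saved, return-PC = 3 --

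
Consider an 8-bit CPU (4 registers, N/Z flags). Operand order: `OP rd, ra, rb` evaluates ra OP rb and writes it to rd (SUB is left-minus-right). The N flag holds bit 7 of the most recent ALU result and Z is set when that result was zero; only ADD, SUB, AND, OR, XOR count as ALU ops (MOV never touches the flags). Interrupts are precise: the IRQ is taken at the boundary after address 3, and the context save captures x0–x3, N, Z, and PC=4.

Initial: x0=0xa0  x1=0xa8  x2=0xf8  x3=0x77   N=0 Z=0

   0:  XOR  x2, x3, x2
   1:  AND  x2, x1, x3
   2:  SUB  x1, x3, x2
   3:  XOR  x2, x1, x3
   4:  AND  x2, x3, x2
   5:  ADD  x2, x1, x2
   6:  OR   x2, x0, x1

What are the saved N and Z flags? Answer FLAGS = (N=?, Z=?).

FLAGS = (N=0, Z=0)

after  0: x0=0xa0 x1=0xa8 x2=0x8f x3=0x77  N=1 Z=0
after  1: x0=0xa0 x1=0xa8 x2=0x20 x3=0x77  N=0 Z=0
after  2: x0=0xa0 x1=0x57 x2=0x20 x3=0x77  N=0 Z=0
after  3: x0=0xa0 x1=0x57 x2=0x20 x3=0x77  N=0 Z=0
-- IRQ taken; context saved, return-PC = 4 --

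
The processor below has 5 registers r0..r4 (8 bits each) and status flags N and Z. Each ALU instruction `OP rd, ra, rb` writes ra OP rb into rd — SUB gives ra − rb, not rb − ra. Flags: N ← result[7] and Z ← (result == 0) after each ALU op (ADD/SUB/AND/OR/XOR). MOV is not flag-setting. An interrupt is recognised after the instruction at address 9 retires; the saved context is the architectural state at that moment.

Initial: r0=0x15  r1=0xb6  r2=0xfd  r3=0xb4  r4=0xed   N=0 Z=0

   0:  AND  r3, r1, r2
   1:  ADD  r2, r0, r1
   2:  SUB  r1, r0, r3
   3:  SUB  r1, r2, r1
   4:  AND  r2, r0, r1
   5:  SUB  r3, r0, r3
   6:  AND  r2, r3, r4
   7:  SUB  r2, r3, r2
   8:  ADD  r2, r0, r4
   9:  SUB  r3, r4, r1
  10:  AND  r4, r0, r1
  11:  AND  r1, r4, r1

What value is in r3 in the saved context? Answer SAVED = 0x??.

SAVED = 0x83

after  0: r0=0x15 r1=0xb6 r2=0xfd r3=0xb4 r4=0xed  N=1 Z=0
after  1: r0=0x15 r1=0xb6 r2=0xcb r3=0xb4 r4=0xed  N=1 Z=0
after  2: r0=0x15 r1=0x61 r2=0xcb r3=0xb4 r4=0xed  N=0 Z=0
after  3: r0=0x15 r1=0x6a r2=0xcb r3=0xb4 r4=0xed  N=0 Z=0
after  4: r0=0x15 r1=0x6a r2=0x00 r3=0xb4 r4=0xed  N=0 Z=1
after  5: r0=0x15 r1=0x6a r2=0x00 r3=0x61 r4=0xed  N=0 Z=0
after  6: r0=0x15 r1=0x6a r2=0x61 r3=0x61 r4=0xed  N=0 Z=0
after  7: r0=0x15 r1=0x6a r2=0x00 r3=0x61 r4=0xed  N=0 Z=1
after  8: r0=0x15 r1=0x6a r2=0x02 r3=0x61 r4=0xed  N=0 Z=0
after  9: r0=0x15 r1=0x6a r2=0x02 r3=0x83 r4=0xed  N=1 Z=0
-- IRQ taken; context saved, return-PC = 10 --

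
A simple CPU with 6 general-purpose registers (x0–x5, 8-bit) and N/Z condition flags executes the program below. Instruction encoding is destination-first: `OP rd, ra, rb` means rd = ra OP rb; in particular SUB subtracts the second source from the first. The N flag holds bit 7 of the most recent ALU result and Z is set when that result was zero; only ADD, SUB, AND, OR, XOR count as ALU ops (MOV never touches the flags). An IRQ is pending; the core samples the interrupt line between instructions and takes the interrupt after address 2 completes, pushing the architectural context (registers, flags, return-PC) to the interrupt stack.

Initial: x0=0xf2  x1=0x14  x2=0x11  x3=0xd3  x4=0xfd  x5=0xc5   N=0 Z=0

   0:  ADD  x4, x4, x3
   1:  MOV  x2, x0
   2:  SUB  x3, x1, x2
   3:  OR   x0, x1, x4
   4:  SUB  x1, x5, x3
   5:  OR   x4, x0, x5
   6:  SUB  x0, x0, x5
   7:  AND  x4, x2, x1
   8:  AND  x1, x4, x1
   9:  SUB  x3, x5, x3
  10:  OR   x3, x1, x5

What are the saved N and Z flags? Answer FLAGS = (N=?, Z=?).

FLAGS = (N=0, Z=0)

after  0: x0=0xf2 x1=0x14 x2=0x11 x3=0xd3 x4=0xd0 x5=0xc5  N=1 Z=0
after  1: x0=0xf2 x1=0x14 x2=0xf2 x3=0xd3 x4=0xd0 x5=0xc5  N=1 Z=0
after  2: x0=0xf2 x1=0x14 x2=0xf2 x3=0x22 x4=0xd0 x5=0xc5  N=0 Z=0
-- IRQ taken; context saved, return-PC = 3 --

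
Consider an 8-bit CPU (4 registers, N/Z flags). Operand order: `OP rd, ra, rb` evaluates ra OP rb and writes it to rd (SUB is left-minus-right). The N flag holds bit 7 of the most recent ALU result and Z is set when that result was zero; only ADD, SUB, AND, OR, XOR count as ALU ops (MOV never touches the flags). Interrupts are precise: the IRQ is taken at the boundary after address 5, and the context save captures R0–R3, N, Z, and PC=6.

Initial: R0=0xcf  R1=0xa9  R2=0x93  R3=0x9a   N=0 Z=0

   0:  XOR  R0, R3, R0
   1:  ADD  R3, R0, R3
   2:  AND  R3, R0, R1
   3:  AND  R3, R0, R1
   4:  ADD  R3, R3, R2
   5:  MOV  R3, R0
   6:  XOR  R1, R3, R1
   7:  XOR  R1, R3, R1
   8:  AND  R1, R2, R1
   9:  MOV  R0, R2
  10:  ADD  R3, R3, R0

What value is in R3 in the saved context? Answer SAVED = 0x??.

SAVED = 0x55

after  0: R0=0x55 R1=0xa9 R2=0x93 R3=0x9a  N=0 Z=0
after  1: R0=0x55 R1=0xa9 R2=0x93 R3=0xef  N=1 Z=0
after  2: R0=0x55 R1=0xa9 R2=0x93 R3=0x01  N=0 Z=0
after  3: R0=0x55 R1=0xa9 R2=0x93 R3=0x01  N=0 Z=0
after  4: R0=0x55 R1=0xa9 R2=0x93 R3=0x94  N=1 Z=0
after  5: R0=0x55 R1=0xa9 R2=0x93 R3=0x55  N=1 Z=0
-- IRQ taken; context saved, return-PC = 6 --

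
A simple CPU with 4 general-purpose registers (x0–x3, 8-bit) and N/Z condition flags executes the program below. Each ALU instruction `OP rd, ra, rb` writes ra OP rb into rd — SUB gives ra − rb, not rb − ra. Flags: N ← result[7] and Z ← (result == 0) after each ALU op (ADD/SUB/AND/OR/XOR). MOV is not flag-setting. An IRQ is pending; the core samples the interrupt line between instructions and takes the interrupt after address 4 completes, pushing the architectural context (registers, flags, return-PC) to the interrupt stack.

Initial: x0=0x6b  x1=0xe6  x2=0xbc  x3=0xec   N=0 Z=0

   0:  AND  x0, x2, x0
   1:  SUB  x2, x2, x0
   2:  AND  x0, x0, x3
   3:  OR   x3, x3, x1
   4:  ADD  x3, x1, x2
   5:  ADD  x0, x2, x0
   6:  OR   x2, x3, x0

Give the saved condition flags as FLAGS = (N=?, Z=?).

after  0: x0=0x28 x1=0xe6 x2=0xbc x3=0xec  N=0 Z=0
after  1: x0=0x28 x1=0xe6 x2=0x94 x3=0xec  N=1 Z=0
after  2: x0=0x28 x1=0xe6 x2=0x94 x3=0xec  N=0 Z=0
after  3: x0=0x28 x1=0xe6 x2=0x94 x3=0xee  N=1 Z=0
after  4: x0=0x28 x1=0xe6 x2=0x94 x3=0x7a  N=0 Z=0
-- IRQ taken; context saved, return-PC = 5 --

FLAGS = (N=0, Z=0)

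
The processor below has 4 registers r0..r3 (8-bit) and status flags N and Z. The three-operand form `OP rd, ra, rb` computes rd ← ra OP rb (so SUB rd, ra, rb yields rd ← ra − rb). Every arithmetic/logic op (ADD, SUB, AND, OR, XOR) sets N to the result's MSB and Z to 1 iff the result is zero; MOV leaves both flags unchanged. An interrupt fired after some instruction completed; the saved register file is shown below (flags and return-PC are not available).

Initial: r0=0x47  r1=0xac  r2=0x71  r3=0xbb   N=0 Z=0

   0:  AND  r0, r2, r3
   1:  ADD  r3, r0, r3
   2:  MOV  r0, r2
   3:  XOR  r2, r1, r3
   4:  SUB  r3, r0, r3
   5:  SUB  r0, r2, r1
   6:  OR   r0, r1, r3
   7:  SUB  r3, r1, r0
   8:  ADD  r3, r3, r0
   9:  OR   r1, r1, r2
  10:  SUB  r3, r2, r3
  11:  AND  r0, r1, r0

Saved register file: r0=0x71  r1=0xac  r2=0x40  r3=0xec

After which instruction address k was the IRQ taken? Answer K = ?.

after  0: r0=0x31 r1=0xac r2=0x71 r3=0xbb  N=0 Z=0
after  1: r0=0x31 r1=0xac r2=0x71 r3=0xec  N=1 Z=0
after  2: r0=0x71 r1=0xac r2=0x71 r3=0xec  N=1 Z=0
after  3: r0=0x71 r1=0xac r2=0x40 r3=0xec  N=0 Z=0
-- IRQ taken; context saved, return-PC = 4 --

K = 3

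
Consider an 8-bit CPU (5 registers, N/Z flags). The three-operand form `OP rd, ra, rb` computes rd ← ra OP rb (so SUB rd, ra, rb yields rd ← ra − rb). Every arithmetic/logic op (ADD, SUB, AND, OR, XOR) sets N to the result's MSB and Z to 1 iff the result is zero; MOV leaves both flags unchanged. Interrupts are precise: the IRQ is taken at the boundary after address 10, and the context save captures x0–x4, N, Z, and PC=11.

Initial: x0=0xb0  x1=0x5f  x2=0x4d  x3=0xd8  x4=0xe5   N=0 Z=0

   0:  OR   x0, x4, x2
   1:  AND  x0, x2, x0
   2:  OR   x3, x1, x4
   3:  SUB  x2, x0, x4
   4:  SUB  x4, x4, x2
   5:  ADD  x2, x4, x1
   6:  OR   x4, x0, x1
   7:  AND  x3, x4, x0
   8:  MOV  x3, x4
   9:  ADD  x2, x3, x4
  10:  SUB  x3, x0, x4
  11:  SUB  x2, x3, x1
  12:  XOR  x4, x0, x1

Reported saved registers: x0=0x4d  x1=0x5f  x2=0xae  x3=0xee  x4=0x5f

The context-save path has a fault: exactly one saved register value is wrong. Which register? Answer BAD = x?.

BAD = x2

after  0: x0=0xed x1=0x5f x2=0x4d x3=0xd8 x4=0xe5  N=1 Z=0
after  1: x0=0x4d x1=0x5f x2=0x4d x3=0xd8 x4=0xe5  N=0 Z=0
after  2: x0=0x4d x1=0x5f x2=0x4d x3=0xff x4=0xe5  N=1 Z=0
after  3: x0=0x4d x1=0x5f x2=0x68 x3=0xff x4=0xe5  N=0 Z=0
after  4: x0=0x4d x1=0x5f x2=0x68 x3=0xff x4=0x7d  N=0 Z=0
after  5: x0=0x4d x1=0x5f x2=0xdc x3=0xff x4=0x7d  N=1 Z=0
after  6: x0=0x4d x1=0x5f x2=0xdc x3=0xff x4=0x5f  N=0 Z=0
after  7: x0=0x4d x1=0x5f x2=0xdc x3=0x4d x4=0x5f  N=0 Z=0
after  8: x0=0x4d x1=0x5f x2=0xdc x3=0x5f x4=0x5f  N=0 Z=0
after  9: x0=0x4d x1=0x5f x2=0xbe x3=0x5f x4=0x5f  N=1 Z=0
after 10: x0=0x4d x1=0x5f x2=0xbe x3=0xee x4=0x5f  N=1 Z=0
-- IRQ taken; context saved, return-PC = 11 --
mismatch: x2: reported 0xae vs actual 0xbe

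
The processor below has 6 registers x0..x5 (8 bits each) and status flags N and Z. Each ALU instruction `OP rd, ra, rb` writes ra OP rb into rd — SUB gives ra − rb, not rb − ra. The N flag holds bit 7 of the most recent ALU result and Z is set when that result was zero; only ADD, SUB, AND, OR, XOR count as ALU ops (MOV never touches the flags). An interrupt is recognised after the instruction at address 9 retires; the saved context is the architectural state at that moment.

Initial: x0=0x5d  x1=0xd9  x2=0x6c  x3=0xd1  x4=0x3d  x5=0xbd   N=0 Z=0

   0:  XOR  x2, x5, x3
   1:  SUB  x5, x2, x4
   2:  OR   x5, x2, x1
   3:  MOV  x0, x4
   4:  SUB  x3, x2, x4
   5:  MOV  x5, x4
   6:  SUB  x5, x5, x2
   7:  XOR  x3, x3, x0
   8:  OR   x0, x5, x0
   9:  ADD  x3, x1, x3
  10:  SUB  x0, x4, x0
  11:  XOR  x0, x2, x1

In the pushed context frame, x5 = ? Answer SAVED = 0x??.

after  0: x0=0x5d x1=0xd9 x2=0x6c x3=0xd1 x4=0x3d x5=0xbd  N=0 Z=0
after  1: x0=0x5d x1=0xd9 x2=0x6c x3=0xd1 x4=0x3d x5=0x2f  N=0 Z=0
after  2: x0=0x5d x1=0xd9 x2=0x6c x3=0xd1 x4=0x3d x5=0xfd  N=1 Z=0
after  3: x0=0x3d x1=0xd9 x2=0x6c x3=0xd1 x4=0x3d x5=0xfd  N=1 Z=0
after  4: x0=0x3d x1=0xd9 x2=0x6c x3=0x2f x4=0x3d x5=0xfd  N=0 Z=0
after  5: x0=0x3d x1=0xd9 x2=0x6c x3=0x2f x4=0x3d x5=0x3d  N=0 Z=0
after  6: x0=0x3d x1=0xd9 x2=0x6c x3=0x2f x4=0x3d x5=0xd1  N=1 Z=0
after  7: x0=0x3d x1=0xd9 x2=0x6c x3=0x12 x4=0x3d x5=0xd1  N=0 Z=0
after  8: x0=0xfd x1=0xd9 x2=0x6c x3=0x12 x4=0x3d x5=0xd1  N=1 Z=0
after  9: x0=0xfd x1=0xd9 x2=0x6c x3=0xeb x4=0x3d x5=0xd1  N=1 Z=0
-- IRQ taken; context saved, return-PC = 10 --

SAVED = 0xd1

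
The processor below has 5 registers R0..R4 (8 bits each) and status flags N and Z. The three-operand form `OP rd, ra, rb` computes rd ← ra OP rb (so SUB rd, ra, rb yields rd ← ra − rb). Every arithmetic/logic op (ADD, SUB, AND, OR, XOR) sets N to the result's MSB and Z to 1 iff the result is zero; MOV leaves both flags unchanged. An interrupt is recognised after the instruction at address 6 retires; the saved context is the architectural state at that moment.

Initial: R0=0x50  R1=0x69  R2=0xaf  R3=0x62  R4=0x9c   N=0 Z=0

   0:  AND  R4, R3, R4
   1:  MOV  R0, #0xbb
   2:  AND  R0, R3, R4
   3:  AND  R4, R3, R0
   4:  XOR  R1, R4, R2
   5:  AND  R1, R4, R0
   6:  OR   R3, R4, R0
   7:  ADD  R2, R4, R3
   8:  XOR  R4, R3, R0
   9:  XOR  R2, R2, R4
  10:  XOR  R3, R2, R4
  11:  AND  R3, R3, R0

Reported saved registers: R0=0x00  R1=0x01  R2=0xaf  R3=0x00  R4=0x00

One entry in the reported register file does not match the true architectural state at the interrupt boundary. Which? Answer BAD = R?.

BAD = R1

after  0: R0=0x50 R1=0x69 R2=0xaf R3=0x62 R4=0x00  N=0 Z=1
after  1: R0=0xbb R1=0x69 R2=0xaf R3=0x62 R4=0x00  N=0 Z=1
after  2: R0=0x00 R1=0x69 R2=0xaf R3=0x62 R4=0x00  N=0 Z=1
after  3: R0=0x00 R1=0x69 R2=0xaf R3=0x62 R4=0x00  N=0 Z=1
after  4: R0=0x00 R1=0xaf R2=0xaf R3=0x62 R4=0x00  N=1 Z=0
after  5: R0=0x00 R1=0x00 R2=0xaf R3=0x62 R4=0x00  N=0 Z=1
after  6: R0=0x00 R1=0x00 R2=0xaf R3=0x00 R4=0x00  N=0 Z=1
-- IRQ taken; context saved, return-PC = 7 --
mismatch: R1: reported 0x01 vs actual 0x00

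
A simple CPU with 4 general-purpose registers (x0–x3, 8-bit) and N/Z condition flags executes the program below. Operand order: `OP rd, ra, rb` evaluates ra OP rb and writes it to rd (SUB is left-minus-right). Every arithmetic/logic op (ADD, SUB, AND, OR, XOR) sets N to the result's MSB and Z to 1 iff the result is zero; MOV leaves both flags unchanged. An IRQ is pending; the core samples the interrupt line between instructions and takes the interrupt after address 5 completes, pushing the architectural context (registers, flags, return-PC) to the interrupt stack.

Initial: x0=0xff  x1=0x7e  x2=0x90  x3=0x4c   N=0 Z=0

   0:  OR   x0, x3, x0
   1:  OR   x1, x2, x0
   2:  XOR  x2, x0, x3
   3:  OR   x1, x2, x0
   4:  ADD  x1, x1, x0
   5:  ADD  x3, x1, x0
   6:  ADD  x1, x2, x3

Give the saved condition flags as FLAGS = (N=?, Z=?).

after  0: x0=0xff x1=0x7e x2=0x90 x3=0x4c  N=1 Z=0
after  1: x0=0xff x1=0xff x2=0x90 x3=0x4c  N=1 Z=0
after  2: x0=0xff x1=0xff x2=0xb3 x3=0x4c  N=1 Z=0
after  3: x0=0xff x1=0xff x2=0xb3 x3=0x4c  N=1 Z=0
after  4: x0=0xff x1=0xfe x2=0xb3 x3=0x4c  N=1 Z=0
after  5: x0=0xff x1=0xfe x2=0xb3 x3=0xfd  N=1 Z=0
-- IRQ taken; context saved, return-PC = 6 --

FLAGS = (N=1, Z=0)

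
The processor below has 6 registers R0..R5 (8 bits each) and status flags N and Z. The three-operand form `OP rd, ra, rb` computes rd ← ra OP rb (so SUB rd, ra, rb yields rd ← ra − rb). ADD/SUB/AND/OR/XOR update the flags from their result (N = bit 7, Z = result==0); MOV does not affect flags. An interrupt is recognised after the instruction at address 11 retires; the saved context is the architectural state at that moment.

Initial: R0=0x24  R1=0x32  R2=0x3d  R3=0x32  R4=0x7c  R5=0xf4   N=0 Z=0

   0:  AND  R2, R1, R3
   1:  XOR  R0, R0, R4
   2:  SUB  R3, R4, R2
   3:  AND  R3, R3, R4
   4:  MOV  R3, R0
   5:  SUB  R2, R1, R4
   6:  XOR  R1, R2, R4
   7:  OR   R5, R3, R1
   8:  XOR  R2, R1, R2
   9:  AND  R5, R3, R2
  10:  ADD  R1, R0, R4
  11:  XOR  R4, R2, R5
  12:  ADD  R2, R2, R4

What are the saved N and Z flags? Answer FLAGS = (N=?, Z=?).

FLAGS = (N=0, Z=0)

after  0: R0=0x24 R1=0x32 R2=0x32 R3=0x32 R4=0x7c R5=0xf4  N=0 Z=0
after  1: R0=0x58 R1=0x32 R2=0x32 R3=0x32 R4=0x7c R5=0xf4  N=0 Z=0
after  2: R0=0x58 R1=0x32 R2=0x32 R3=0x4a R4=0x7c R5=0xf4  N=0 Z=0
after  3: R0=0x58 R1=0x32 R2=0x32 R3=0x48 R4=0x7c R5=0xf4  N=0 Z=0
after  4: R0=0x58 R1=0x32 R2=0x32 R3=0x58 R4=0x7c R5=0xf4  N=0 Z=0
after  5: R0=0x58 R1=0x32 R2=0xb6 R3=0x58 R4=0x7c R5=0xf4  N=1 Z=0
after  6: R0=0x58 R1=0xca R2=0xb6 R3=0x58 R4=0x7c R5=0xf4  N=1 Z=0
after  7: R0=0x58 R1=0xca R2=0xb6 R3=0x58 R4=0x7c R5=0xda  N=1 Z=0
after  8: R0=0x58 R1=0xca R2=0x7c R3=0x58 R4=0x7c R5=0xda  N=0 Z=0
after  9: R0=0x58 R1=0xca R2=0x7c R3=0x58 R4=0x7c R5=0x58  N=0 Z=0
after 10: R0=0x58 R1=0xd4 R2=0x7c R3=0x58 R4=0x7c R5=0x58  N=1 Z=0
after 11: R0=0x58 R1=0xd4 R2=0x7c R3=0x58 R4=0x24 R5=0x58  N=0 Z=0
-- IRQ taken; context saved, return-PC = 12 --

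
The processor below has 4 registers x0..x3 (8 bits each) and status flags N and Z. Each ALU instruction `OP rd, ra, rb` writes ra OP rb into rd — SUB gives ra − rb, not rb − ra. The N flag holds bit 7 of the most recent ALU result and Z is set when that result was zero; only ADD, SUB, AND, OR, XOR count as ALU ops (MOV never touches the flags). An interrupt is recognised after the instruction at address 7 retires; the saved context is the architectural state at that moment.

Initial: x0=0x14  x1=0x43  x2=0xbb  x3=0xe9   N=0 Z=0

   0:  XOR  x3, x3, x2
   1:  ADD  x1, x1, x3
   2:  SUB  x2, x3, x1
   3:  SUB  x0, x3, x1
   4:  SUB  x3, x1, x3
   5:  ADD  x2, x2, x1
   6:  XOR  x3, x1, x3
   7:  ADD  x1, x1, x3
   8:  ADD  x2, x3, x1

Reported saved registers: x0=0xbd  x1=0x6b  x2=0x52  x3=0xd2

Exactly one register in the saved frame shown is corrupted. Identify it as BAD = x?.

BAD = x3

after  0: x0=0x14 x1=0x43 x2=0xbb x3=0x52  N=0 Z=0
after  1: x0=0x14 x1=0x95 x2=0xbb x3=0x52  N=1 Z=0
after  2: x0=0x14 x1=0x95 x2=0xbd x3=0x52  N=1 Z=0
after  3: x0=0xbd x1=0x95 x2=0xbd x3=0x52  N=1 Z=0
after  4: x0=0xbd x1=0x95 x2=0xbd x3=0x43  N=0 Z=0
after  5: x0=0xbd x1=0x95 x2=0x52 x3=0x43  N=0 Z=0
after  6: x0=0xbd x1=0x95 x2=0x52 x3=0xd6  N=1 Z=0
after  7: x0=0xbd x1=0x6b x2=0x52 x3=0xd6  N=0 Z=0
-- IRQ taken; context saved, return-PC = 8 --
mismatch: x3: reported 0xd2 vs actual 0xd6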